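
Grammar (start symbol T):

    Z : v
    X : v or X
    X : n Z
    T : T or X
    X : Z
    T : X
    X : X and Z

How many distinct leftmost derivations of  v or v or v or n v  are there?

Parse trees for v or v or v or n v:
  [T [T [X [Z v]]] or [X v or [X v or [X n [Z v]]]]]
  [T [T [T [X [Z v]]] or [X [Z v]]] or [X v or [X n [Z v]]]]
  [T [T [X v or [X [Z v]]]] or [X v or [X n [Z v]]]]
  [T [T [T [X [Z v]]] or [X v or [X [Z v]]]] or [X n [Z v]]]
  [T [T [T [T [X [Z v]]] or [X [Z v]]] or [X [Z v]]] or [X n [Z v]]]
  [T [T [T [X v or [X [Z v]]]] or [X [Z v]]] or [X n [Z v]]]
  [T [T [X v or [X v or [X [Z v]]]]] or [X n [Z v]]]
  [T [X v or [X v or [X v or [X n [Z v]]]]]]

8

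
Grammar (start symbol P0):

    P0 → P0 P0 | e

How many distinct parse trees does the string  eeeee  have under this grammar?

Parse trees for eeeee (showing first 6 of 14):
  [P0 [P0 e] [P0 [P0 e] [P0 [P0 e] [P0 [P0 e] [P0 e]]]]]
  [P0 [P0 e] [P0 [P0 e] [P0 [P0 [P0 e] [P0 e]] [P0 e]]]]
  [P0 [P0 e] [P0 [P0 [P0 e] [P0 e]] [P0 [P0 e] [P0 e]]]]
  [P0 [P0 e] [P0 [P0 [P0 e] [P0 [P0 e] [P0 e]]] [P0 e]]]
  [P0 [P0 e] [P0 [P0 [P0 [P0 e] [P0 e]] [P0 e]] [P0 e]]]
  [P0 [P0 [P0 e] [P0 e]] [P0 [P0 e] [P0 [P0 e] [P0 e]]]]

14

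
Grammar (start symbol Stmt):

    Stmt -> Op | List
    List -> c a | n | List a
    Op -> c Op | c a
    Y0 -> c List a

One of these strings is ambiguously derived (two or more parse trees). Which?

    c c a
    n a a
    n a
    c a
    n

c c a: 1 tree
n a a: 1 tree
n a: 1 tree
c a: 2 trees
n: 1 tree

c a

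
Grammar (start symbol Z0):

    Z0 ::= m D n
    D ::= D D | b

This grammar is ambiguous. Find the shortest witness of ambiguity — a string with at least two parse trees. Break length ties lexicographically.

length 3: no string has ≥2 trees
length 4: no string has ≥2 trees
length 5: m b b b n has 2 parse trees

Two derivations of m b b b n:
  Z0 ⇒ m D n ⇒ m D D n ⇒ m D D D n ⇒ m b D D n ⇒ m b b D n ⇒ m b b b n
  Z0 ⇒ m D n ⇒ m D D n ⇒ m b D n ⇒ m b D D n ⇒ m b b D n ⇒ m b b b n

m b b b n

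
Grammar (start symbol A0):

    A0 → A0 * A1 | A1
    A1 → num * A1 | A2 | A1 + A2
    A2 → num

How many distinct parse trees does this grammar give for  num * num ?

2

Parse trees for num * num:
  [A0 [A0 [A1 [A2 num]]] * [A1 [A2 num]]]
  [A0 [A1 num * [A1 [A2 num]]]]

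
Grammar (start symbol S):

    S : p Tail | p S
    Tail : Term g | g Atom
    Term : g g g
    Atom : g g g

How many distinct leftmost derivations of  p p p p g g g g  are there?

Parse trees for p p p p g g g g:
  [S p [S p [S p [S p [Tail [Term g g g] g]]]]]
  [S p [S p [S p [S p [Tail g [Atom g g g]]]]]]

2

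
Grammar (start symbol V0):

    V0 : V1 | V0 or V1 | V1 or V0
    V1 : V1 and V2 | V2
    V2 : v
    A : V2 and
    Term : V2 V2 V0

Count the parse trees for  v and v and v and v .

1

Parse trees for v and v and v and v:
  [V0 [V1 [V1 [V1 [V1 [V2 v]] and [V2 v]] and [V2 v]] and [V2 v]]]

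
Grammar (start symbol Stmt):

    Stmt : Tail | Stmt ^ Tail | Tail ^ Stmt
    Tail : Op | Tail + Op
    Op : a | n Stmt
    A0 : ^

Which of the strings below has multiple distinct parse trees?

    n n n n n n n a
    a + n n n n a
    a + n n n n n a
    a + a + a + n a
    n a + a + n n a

n n n n n n n a: 1 tree
a + n n n n a: 1 tree
a + n n n n n a: 1 tree
a + a + a + n a: 1 tree
n a + a + n n a: 3 trees

n a + a + n n a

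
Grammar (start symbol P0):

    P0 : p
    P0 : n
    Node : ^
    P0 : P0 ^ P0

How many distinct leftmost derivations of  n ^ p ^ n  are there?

2

Parse trees for n ^ p ^ n:
  [P0 [P0 n] ^ [P0 [P0 p] ^ [P0 n]]]
  [P0 [P0 [P0 n] ^ [P0 p]] ^ [P0 n]]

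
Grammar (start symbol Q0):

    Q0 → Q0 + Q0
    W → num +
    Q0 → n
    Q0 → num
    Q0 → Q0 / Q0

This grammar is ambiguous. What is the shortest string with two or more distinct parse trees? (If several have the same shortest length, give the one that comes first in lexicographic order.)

n + n + n

length 1: no string has ≥2 trees
length 3: no string has ≥2 trees
length 5: n + n + n has 2 parse trees

Two derivations of n + n + n:
  Q0 ⇒ Q0 + Q0 ⇒ Q0 + Q0 + Q0 ⇒ n + Q0 + Q0 ⇒ n + n + Q0 ⇒ n + n + n
  Q0 ⇒ Q0 + Q0 ⇒ n + Q0 ⇒ n + Q0 + Q0 ⇒ n + n + Q0 ⇒ n + n + n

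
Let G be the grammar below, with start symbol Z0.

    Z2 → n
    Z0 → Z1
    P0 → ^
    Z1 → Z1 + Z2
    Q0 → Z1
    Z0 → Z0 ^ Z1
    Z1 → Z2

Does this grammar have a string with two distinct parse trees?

(Q0, P0 are unreachable from Z0, so their rules don't affect L(Z0).) Z0 → Z0 ^ Z1 | Z1  ;  Z1 → Z1 + Z2 | Z2  — a left-associative chain with Z2 at the bottom. Each string factors uniquely by precedence.

Unambiguous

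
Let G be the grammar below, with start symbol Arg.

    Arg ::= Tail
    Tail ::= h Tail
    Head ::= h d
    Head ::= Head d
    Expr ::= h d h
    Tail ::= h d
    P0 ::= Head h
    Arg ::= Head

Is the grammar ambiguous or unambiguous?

Witness: h d

Derivation 1: Arg ⇒ Tail ⇒ h d
Derivation 2: Arg ⇒ Head ⇒ h d

Two distinct leftmost derivations for the same string.

Ambiguous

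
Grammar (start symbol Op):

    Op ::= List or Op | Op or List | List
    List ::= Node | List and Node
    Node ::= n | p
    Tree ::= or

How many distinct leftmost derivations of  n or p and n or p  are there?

4

Parse trees for n or p and n or p:
  [Op [List [Node n]] or [Op [List [List [Node p]] and [Node n]] or [Op [List [Node p]]]]]
  [Op [List [Node n]] or [Op [Op [List [List [Node p]] and [Node n]]] or [List [Node p]]]]
  [Op [Op [List [Node n]] or [Op [List [List [Node p]] and [Node n]]]] or [List [Node p]]]
  [Op [Op [Op [List [Node n]]] or [List [List [Node p]] and [Node n]]] or [List [Node p]]]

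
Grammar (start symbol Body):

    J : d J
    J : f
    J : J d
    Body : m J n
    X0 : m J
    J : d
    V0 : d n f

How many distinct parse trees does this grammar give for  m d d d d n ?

8

Parse trees for m d d d d n:
  [Body m [J d [J d [J d [J d]]]] n]
  [Body m [J d [J d [J [J d] d]]] n]
  [Body m [J d [J [J d [J d]] d]] n]
  [Body m [J d [J [J [J d] d] d]] n]
  [Body m [J [J d [J d [J d]]] d] n]
  [Body m [J [J d [J [J d] d]] d] n]
  [Body m [J [J [J d [J d]] d] d] n]
  [Body m [J [J [J [J d] d] d] d] n]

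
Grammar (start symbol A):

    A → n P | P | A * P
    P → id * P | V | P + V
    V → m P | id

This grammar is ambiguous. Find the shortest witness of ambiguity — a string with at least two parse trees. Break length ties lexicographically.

id * id

length 1: no string has ≥2 trees
length 2: no string has ≥2 trees
length 3: id * id has 2 parse trees

Two derivations of id * id:
  A ⇒ P ⇒ id * P ⇒ id * V ⇒ id * id
  A ⇒ A * P ⇒ P * P ⇒ V * P ⇒ id * P ⇒ id * V ⇒ id * id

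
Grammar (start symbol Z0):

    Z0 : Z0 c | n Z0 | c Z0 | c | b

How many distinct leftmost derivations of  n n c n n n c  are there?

Parse trees for n n c n n n c:
  [Z0 n [Z0 n [Z0 c [Z0 n [Z0 n [Z0 n [Z0 c]]]]]]]

1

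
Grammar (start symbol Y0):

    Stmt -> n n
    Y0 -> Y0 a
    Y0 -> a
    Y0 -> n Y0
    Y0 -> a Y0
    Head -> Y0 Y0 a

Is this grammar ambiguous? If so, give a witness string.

Ambiguous

Witness: a a

Derivation 1: Y0 ⇒ Y0 a ⇒ a a
Derivation 2: Y0 ⇒ a Y0 ⇒ a a

Two distinct leftmost derivations for the same string.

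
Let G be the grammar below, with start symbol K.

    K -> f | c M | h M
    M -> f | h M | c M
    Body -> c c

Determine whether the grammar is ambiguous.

Only K, M are reachable from K; ignoring the rest: Each reachable nonterminal has at most one production per leading terminal, and all productions are right-linear; the derivation is determined token-by-token.

Unambiguous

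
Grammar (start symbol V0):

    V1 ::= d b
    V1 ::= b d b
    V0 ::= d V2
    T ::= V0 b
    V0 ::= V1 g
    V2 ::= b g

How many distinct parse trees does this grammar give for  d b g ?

2

Parse trees for d b g:
  [V0 d [V2 b g]]
  [V0 [V1 d b] g]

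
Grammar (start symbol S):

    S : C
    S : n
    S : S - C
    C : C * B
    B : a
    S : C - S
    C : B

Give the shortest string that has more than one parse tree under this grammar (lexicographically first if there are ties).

a - a

length 1: no string has ≥2 trees
length 3: a - a has 2 parse trees

Two derivations of a - a:
  S ⇒ S - C ⇒ C - C ⇒ B - C ⇒ a - C ⇒ a - B ⇒ a - a
  S ⇒ C - S ⇒ B - S ⇒ a - S ⇒ a - C ⇒ a - B ⇒ a - a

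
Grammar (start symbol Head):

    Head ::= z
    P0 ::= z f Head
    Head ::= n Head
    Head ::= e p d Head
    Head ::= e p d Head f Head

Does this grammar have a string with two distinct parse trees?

Witness: e p d e p d z f z

Derivation 1: Head ⇒ e p d Head ⇒ e p d e p d Head f Head ⇒ e p d e p d z f Head ⇒ e p d e p d z f z
Derivation 2: Head ⇒ e p d Head f Head ⇒ e p d e p d Head f Head ⇒ e p d e p d z f Head ⇒ e p d e p d z f z

Two distinct leftmost derivations for the same string.

Ambiguous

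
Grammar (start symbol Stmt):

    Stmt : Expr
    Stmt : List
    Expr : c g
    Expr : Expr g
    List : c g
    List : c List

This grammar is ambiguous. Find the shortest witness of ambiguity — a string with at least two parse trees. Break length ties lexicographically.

c g

length 2: c g has 2 parse trees

Two derivations of c g:
  Stmt ⇒ Expr ⇒ c g
  Stmt ⇒ List ⇒ c g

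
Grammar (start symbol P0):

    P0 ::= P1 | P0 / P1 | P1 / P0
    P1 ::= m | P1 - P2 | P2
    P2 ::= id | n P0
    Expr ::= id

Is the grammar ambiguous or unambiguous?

Ambiguous

Witness: id / id

Derivation 1: P0 ⇒ P0 / P1 ⇒ P1 / P1 ⇒ P2 / P1 ⇒ id / P1 ⇒ id / P2 ⇒ id / id
Derivation 2: P0 ⇒ P1 / P0 ⇒ P2 / P0 ⇒ id / P0 ⇒ id / P1 ⇒ id / P2 ⇒ id / id

Two distinct leftmost derivations for the same string.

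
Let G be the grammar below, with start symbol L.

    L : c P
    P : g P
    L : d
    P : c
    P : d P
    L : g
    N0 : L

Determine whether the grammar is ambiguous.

Unambiguous

(N0 is unreachable from L, so its rules don't affect L(L).) Each reachable nonterminal has at most one production per leading terminal, and all productions are right-linear; the derivation is determined token-by-token.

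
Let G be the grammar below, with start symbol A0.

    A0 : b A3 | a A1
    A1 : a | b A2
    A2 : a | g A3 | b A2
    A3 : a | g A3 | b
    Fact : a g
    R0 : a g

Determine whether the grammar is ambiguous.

Only A0, A1, A2, A3 are reachable from A0; ignoring the rest: Restricted to the reachable nonterminals, every rule has the form A → t or A → t B, and no two rules for the same A share a first terminal. The grammar encodes a DFA — one run per string.

Unambiguous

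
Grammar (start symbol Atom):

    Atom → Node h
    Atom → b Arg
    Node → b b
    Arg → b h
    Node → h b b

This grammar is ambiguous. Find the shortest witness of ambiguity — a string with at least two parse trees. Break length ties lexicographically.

length 3: b b h has 2 parse trees

Two derivations of b b h:
  Atom ⇒ Node h ⇒ b b h
  Atom ⇒ b Arg ⇒ b b h

b b h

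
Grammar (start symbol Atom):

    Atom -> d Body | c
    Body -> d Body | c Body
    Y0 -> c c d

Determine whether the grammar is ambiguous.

Unambiguous

Only Atom, Body are reachable from Atom; ignoring the rest: The reachable rules are right-linear with at most one rule per (nonterminal, next-terminal) pair. Each input token forces the next rule, so parsing is deterministic.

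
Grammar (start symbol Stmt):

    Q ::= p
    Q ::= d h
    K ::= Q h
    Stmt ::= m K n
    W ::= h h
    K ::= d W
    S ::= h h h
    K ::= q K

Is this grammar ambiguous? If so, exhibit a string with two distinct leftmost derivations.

Ambiguous

Witness: m d h h n

Derivation 1: Stmt ⇒ m K n ⇒ m Q h n ⇒ m d h h n
Derivation 2: Stmt ⇒ m K n ⇒ m d W n ⇒ m d h h n

Two distinct leftmost derivations for the same string.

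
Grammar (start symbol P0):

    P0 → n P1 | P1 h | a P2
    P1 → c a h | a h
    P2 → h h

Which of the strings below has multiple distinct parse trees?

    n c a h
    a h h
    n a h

a h h

n c a h: 1 tree
a h h: 2 trees
n a h: 1 tree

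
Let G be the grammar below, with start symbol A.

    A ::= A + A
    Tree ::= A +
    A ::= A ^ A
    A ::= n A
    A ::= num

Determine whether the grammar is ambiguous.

Ambiguous

Witness: n num + num

Derivation 1: A ⇒ A + A ⇒ n A + A ⇒ n num + A ⇒ n num + num
Derivation 2: A ⇒ n A ⇒ n A + A ⇒ n num + A ⇒ n num + num

Two distinct leftmost derivations for the same string.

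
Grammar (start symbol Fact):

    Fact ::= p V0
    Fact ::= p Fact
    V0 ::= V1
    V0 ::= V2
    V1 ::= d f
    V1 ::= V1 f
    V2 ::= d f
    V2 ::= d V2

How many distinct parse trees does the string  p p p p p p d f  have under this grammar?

2

Parse trees for p p p p p p d f:
  [Fact p [Fact p [Fact p [Fact p [Fact p [Fact p [V0 [V1 d f]]]]]]]]
  [Fact p [Fact p [Fact p [Fact p [Fact p [Fact p [V0 [V2 d f]]]]]]]]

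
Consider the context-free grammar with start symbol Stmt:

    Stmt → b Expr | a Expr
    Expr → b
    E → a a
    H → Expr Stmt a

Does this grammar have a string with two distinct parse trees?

Only Stmt, Expr are reachable from Stmt; ignoring the rest: Restricted to the reachable nonterminals, every rule has the form A → t or A → t B, and no two rules for the same A share a first terminal. The grammar encodes a DFA — one run per string.

Unambiguous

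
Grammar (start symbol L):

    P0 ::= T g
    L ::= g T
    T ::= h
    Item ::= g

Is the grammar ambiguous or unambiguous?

Only L, T are reachable from L; ignoring the rest: The reachable rules are right-linear with at most one rule per (nonterminal, next-terminal) pair. Each input token forces the next rule, so parsing is deterministic.

Unambiguous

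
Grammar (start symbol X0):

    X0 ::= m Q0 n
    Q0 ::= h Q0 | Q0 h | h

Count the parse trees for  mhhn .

2

Parse trees for mhhn:
  [X0 m [Q0 h [Q0 h]] n]
  [X0 m [Q0 [Q0 h] h] n]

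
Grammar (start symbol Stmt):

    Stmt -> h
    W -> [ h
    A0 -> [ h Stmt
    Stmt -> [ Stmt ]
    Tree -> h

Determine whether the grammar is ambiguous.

Unambiguous

Only Stmt is reachable from Stmt; ignoring the rest: L(Stmt) is { openⁿ atom closeⁿ : n ≥ 0 }. The bracket depth fixes n, and the derivation is forced at every step.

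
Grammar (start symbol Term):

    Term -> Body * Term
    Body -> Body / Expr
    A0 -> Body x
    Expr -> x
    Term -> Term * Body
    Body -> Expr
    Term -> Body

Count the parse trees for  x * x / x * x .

4

Parse trees for x * x / x * x:
  [Term [Body [Expr x]] * [Term [Body [Body [Expr x]] / [Expr x]] * [Term [Body [Expr x]]]]]
  [Term [Body [Expr x]] * [Term [Term [Body [Body [Expr x]] / [Expr x]]] * [Body [Expr x]]]]
  [Term [Term [Body [Expr x]] * [Term [Body [Body [Expr x]] / [Expr x]]]] * [Body [Expr x]]]
  [Term [Term [Term [Body [Expr x]]] * [Body [Body [Expr x]] / [Expr x]]] * [Body [Expr x]]]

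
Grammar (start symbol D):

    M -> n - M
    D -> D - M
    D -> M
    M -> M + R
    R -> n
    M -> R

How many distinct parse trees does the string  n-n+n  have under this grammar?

3

Parse trees for n-n+n:
  [D [D [M [R n]]] - [M [M [R n]] + [R n]]]
  [D [M n - [M [M [R n]] + [R n]]]]
  [D [M [M n - [M [R n]]] + [R n]]]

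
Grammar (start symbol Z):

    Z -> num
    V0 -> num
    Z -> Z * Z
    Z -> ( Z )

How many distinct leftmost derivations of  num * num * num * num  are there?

Parse trees for num * num * num * num:
  [Z [Z num] * [Z [Z num] * [Z [Z num] * [Z num]]]]
  [Z [Z num] * [Z [Z [Z num] * [Z num]] * [Z num]]]
  [Z [Z [Z num] * [Z num]] * [Z [Z num] * [Z num]]]
  [Z [Z [Z num] * [Z [Z num] * [Z num]]] * [Z num]]
  [Z [Z [Z [Z num] * [Z num]] * [Z num]] * [Z num]]

5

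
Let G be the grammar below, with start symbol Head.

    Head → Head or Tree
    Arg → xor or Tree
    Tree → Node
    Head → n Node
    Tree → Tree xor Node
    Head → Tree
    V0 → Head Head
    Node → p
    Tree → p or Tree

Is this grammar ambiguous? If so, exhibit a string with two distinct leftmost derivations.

Witness: p or p

Derivation 1: Head ⇒ Head or Tree ⇒ Tree or Tree ⇒ Node or Tree ⇒ p or Tree ⇒ p or Node ⇒ p or p
Derivation 2: Head ⇒ Tree ⇒ p or Tree ⇒ p or Node ⇒ p or p

Two distinct leftmost derivations for the same string.

Ambiguous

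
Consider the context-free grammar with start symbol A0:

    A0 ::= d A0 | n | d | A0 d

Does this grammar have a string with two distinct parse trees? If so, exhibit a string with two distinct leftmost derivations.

Ambiguous

Witness: d d

Derivation 1: A0 ⇒ d A0 ⇒ d d
Derivation 2: A0 ⇒ A0 d ⇒ d d

Two distinct leftmost derivations for the same string.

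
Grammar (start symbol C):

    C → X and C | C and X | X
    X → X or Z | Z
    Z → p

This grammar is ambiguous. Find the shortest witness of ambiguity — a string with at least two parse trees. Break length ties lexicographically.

p and p

length 1: no string has ≥2 trees
length 3: p and p has 2 parse trees

Two derivations of p and p:
  C ⇒ X and C ⇒ Z and C ⇒ p and C ⇒ p and X ⇒ p and Z ⇒ p and p
  C ⇒ C and X ⇒ X and X ⇒ Z and X ⇒ p and X ⇒ p and Z ⇒ p and p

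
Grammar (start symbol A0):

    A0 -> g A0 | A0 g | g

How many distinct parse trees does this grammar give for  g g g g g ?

16

Parse trees for g g g g g (showing first 6 of 16):
  [A0 g [A0 g [A0 g [A0 g [A0 g]]]]]
  [A0 g [A0 g [A0 g [A0 [A0 g] g]]]]
  [A0 g [A0 g [A0 [A0 g [A0 g]] g]]]
  [A0 g [A0 g [A0 [A0 [A0 g] g] g]]]
  [A0 g [A0 [A0 g [A0 g [A0 g]]] g]]
  [A0 g [A0 [A0 g [A0 [A0 g] g]] g]]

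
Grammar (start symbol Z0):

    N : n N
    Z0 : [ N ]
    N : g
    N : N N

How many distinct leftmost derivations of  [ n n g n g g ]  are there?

12

Parse trees for [ n n g n g g ] (showing first 6 of 12):
  [Z0 [ [N n [N n [N [N g] [N n [N [N g] [N g]]]]]] ]]
  [Z0 [ [N n [N n [N [N g] [N [N n [N g]] [N g]]]]] ]]
  [Z0 [ [N n [N n [N [N [N g] [N n [N g]]] [N g]]]] ]]
  [Z0 [ [N n [N [N n [N g]] [N n [N [N g] [N g]]]]] ]]
  [Z0 [ [N n [N [N n [N g]] [N [N n [N g]] [N g]]]] ]]
  [Z0 [ [N n [N [N n [N [N g] [N n [N g]]]] [N g]]] ]]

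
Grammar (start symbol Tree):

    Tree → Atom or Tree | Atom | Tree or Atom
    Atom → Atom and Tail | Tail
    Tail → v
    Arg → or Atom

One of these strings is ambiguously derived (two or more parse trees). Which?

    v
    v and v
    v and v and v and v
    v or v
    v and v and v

v or v

v: 1 tree
v and v: 1 tree
v and v and v and v: 1 tree
v or v: 2 trees
v and v and v: 1 tree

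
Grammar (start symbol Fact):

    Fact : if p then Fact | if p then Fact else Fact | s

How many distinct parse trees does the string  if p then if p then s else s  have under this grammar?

2

Parse trees for if p then if p then s else s:
  [Fact if p then [Fact if p then [Fact s] else [Fact s]]]
  [Fact if p then [Fact if p then [Fact s]] else [Fact s]]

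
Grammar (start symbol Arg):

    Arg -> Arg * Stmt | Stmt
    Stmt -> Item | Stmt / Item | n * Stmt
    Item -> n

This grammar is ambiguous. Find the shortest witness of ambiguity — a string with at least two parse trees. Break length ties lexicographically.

length 1: no string has ≥2 trees
length 3: n * n has 2 parse trees

Two derivations of n * n:
  Arg ⇒ Arg * Stmt ⇒ Stmt * Stmt ⇒ Item * Stmt ⇒ n * Stmt ⇒ n * Item ⇒ n * n
  Arg ⇒ Stmt ⇒ n * Stmt ⇒ n * Item ⇒ n * n

n * n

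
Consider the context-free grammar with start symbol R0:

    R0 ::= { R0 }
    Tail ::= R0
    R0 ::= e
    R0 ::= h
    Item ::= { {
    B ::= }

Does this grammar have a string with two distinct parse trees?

Unambiguous

(B, Item, Tail are unreachable from R0, so their rules don't affect L(R0).) L(R0) is { openⁿ atom closeⁿ : n ≥ 0 }. The bracket depth fixes n, and the derivation is forced at every step.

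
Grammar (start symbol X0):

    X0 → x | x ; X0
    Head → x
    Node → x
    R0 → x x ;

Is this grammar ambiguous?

(Head, Node, R0 are unreachable from X0, so their rules don't affect L(X0).) Right-recursive list with a separator: after each atom, whether the separator follows determines the rule. One parse per string.

Unambiguous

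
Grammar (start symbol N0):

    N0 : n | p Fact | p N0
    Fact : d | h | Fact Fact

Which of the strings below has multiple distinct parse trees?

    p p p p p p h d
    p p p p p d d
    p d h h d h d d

p p p p p p h d: 1 tree
p p p p p d d: 1 tree
p d h h d h d d: 132 trees

p d h h d h d d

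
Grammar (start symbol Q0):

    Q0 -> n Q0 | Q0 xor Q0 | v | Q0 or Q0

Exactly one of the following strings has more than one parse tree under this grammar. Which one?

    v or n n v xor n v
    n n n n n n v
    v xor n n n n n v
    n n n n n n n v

v or n n v xor n v

v or n n v xor n v: 4 trees
n n n n n n v: 1 tree
v xor n n n n n v: 1 tree
n n n n n n n v: 1 tree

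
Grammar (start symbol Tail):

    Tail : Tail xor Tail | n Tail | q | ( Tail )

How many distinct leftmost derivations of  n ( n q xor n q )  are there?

Parse trees for n ( n q xor n q ):
  [Tail n [Tail ( [Tail [Tail n [Tail q]] xor [Tail n [Tail q]]] )]]
  [Tail n [Tail ( [Tail n [Tail [Tail q] xor [Tail n [Tail q]]]] )]]

2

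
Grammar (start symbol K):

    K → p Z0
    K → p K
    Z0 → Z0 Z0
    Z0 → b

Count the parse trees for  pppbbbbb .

14

Parse trees for pppbbbbb (showing first 6 of 14):
  [K p [K p [K p [Z0 [Z0 b] [Z0 [Z0 b] [Z0 [Z0 b] [Z0 [Z0 b] [Z0 b]]]]]]]]
  [K p [K p [K p [Z0 [Z0 b] [Z0 [Z0 b] [Z0 [Z0 [Z0 b] [Z0 b]] [Z0 b]]]]]]]
  [K p [K p [K p [Z0 [Z0 b] [Z0 [Z0 [Z0 b] [Z0 b]] [Z0 [Z0 b] [Z0 b]]]]]]]
  [K p [K p [K p [Z0 [Z0 b] [Z0 [Z0 [Z0 b] [Z0 [Z0 b] [Z0 b]]] [Z0 b]]]]]]
  [K p [K p [K p [Z0 [Z0 b] [Z0 [Z0 [Z0 [Z0 b] [Z0 b]] [Z0 b]] [Z0 b]]]]]]
  [K p [K p [K p [Z0 [Z0 [Z0 b] [Z0 b]] [Z0 [Z0 b] [Z0 [Z0 b] [Z0 b]]]]]]]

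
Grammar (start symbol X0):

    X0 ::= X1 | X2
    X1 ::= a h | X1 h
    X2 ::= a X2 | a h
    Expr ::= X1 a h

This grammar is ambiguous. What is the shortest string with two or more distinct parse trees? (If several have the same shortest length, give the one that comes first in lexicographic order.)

length 2: a h has 2 parse trees

Two derivations of a h:
  X0 ⇒ X1 ⇒ a h
  X0 ⇒ X2 ⇒ a h

a h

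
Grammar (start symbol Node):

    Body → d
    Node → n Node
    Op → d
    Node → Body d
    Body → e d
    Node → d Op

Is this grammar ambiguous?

Ambiguous

Witness: d d

Derivation 1: Node ⇒ Body d ⇒ d d
Derivation 2: Node ⇒ d Op ⇒ d d

Two distinct leftmost derivations for the same string.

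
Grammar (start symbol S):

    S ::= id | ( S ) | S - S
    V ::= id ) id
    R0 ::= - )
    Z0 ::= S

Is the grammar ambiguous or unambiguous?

Witness: id - id - id

Derivation 1: S ⇒ S - S ⇒ id - S ⇒ id - S - S ⇒ id - id - S ⇒ id - id - id
Derivation 2: S ⇒ S - S ⇒ S - S - S ⇒ id - S - S ⇒ id - id - S ⇒ id - id - id

Two distinct leftmost derivations for the same string.

Ambiguous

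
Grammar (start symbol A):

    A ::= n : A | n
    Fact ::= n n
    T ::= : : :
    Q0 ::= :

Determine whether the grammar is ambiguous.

Only A is reachable from A; ignoring the rest: Right-recursive list with a separator: after each atom, whether the separator follows determines the rule. One parse per string.

Unambiguous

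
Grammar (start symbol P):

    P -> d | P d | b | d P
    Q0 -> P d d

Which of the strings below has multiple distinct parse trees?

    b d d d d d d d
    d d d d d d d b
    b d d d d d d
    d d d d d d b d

b d d d d d d d: 1 tree
d d d d d d d b: 1 tree
b d d d d d d: 1 tree
d d d d d d b d: 7 trees

d d d d d d b d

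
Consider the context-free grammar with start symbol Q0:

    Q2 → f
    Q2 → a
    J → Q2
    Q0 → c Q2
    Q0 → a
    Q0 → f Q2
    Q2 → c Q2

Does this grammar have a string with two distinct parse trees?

Unambiguous

(J is unreachable from Q0, so its rules don't affect L(Q0).) The reachable rules are right-linear with at most one rule per (nonterminal, next-terminal) pair. Each input token forces the next rule, so parsing is deterministic.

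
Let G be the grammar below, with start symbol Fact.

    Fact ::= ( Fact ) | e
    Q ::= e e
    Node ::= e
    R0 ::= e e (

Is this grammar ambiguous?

Unambiguous

Only Fact is reachable from Fact; ignoring the rest: Each string is a nest of matched brackets around a single atom. An opening bracket forces the recursive rule; an atom forces the base rule.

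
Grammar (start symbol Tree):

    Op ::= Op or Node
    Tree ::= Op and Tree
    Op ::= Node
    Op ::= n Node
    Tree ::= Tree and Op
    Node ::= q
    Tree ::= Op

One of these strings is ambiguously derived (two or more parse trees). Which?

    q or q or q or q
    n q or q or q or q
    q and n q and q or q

q and n q and q or q

q or q or q or q: 1 tree
n q or q or q or q: 1 tree
q and n q and q or q: 4 trees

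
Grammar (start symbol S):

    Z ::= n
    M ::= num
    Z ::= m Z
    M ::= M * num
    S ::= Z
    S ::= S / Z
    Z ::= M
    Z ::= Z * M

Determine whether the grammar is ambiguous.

Witness: num * num

Derivation 1: S ⇒ Z ⇒ M ⇒ M * num ⇒ num * num
Derivation 2: S ⇒ Z ⇒ Z * M ⇒ M * M ⇒ num * M ⇒ num * num

Two distinct leftmost derivations for the same string.

Ambiguous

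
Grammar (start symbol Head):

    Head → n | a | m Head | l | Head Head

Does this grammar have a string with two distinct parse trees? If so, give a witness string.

Ambiguous

Witness: a a a

Derivation 1: Head ⇒ Head Head ⇒ a Head ⇒ a Head Head ⇒ a a Head ⇒ a a a
Derivation 2: Head ⇒ Head Head ⇒ Head Head Head ⇒ a Head Head ⇒ a a Head ⇒ a a a

Two distinct leftmost derivations for the same string.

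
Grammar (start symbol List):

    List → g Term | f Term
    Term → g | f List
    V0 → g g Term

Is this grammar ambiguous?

Only List, Term are reachable from List; ignoring the rest: Restricted to the reachable nonterminals, every rule has the form A → t or A → t B, and no two rules for the same A share a first terminal. The grammar encodes a DFA — one run per string.

Unambiguous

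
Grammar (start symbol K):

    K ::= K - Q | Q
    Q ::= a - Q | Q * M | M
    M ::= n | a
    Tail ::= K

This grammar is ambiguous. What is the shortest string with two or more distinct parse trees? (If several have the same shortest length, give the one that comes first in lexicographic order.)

a - a

length 1: no string has ≥2 trees
length 3: a - a has 2 parse trees

Two derivations of a - a:
  K ⇒ K - Q ⇒ Q - Q ⇒ M - Q ⇒ a - Q ⇒ a - M ⇒ a - a
  K ⇒ Q ⇒ a - Q ⇒ a - M ⇒ a - a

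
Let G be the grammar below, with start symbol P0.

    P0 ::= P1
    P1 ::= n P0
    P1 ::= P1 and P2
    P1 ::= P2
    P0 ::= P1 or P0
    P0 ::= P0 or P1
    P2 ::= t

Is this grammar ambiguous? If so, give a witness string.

Witness: t or t

Derivation 1: P0 ⇒ P1 or P0 ⇒ P2 or P0 ⇒ t or P0 ⇒ t or P1 ⇒ t or P2 ⇒ t or t
Derivation 2: P0 ⇒ P0 or P1 ⇒ P1 or P1 ⇒ P2 or P1 ⇒ t or P1 ⇒ t or P2 ⇒ t or t

Two distinct leftmost derivations for the same string.

Ambiguous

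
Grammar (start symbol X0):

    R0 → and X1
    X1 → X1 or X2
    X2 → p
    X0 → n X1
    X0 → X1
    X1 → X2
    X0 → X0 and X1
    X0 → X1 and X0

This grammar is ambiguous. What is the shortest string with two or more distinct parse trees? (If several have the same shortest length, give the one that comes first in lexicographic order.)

p and p

length 1: no string has ≥2 trees
length 2: no string has ≥2 trees
length 3: p and p has 2 parse trees

Two derivations of p and p:
  X0 ⇒ X0 and X1 ⇒ X1 and X1 ⇒ X2 and X1 ⇒ p and X1 ⇒ p and X2 ⇒ p and p
  X0 ⇒ X1 and X0 ⇒ X2 and X0 ⇒ p and X0 ⇒ p and X1 ⇒ p and X2 ⇒ p and p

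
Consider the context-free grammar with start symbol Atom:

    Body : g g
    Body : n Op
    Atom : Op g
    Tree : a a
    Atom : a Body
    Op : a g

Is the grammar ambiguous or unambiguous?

Witness: a g g

Derivation 1: Atom ⇒ Op g ⇒ a g g
Derivation 2: Atom ⇒ a Body ⇒ a g g

Two distinct leftmost derivations for the same string.

Ambiguous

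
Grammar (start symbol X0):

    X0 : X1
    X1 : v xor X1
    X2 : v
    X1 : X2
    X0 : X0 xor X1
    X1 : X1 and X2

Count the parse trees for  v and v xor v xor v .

Parse trees for v and v xor v xor v:
  [X0 [X0 [X1 [X1 [X2 v]] and [X2 v]]] xor [X1 v xor [X1 [X2 v]]]]
  [X0 [X0 [X0 [X1 [X1 [X2 v]] and [X2 v]]] xor [X1 [X2 v]]] xor [X1 [X2 v]]]

2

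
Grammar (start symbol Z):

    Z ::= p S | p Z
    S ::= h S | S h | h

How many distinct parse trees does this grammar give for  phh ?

2

Parse trees for phh:
  [Z p [S h [S h]]]
  [Z p [S [S h] h]]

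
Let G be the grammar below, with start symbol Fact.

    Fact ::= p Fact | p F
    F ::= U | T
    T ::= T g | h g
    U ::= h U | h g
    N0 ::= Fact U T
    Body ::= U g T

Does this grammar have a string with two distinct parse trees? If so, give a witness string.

Witness: p h g

Derivation 1: Fact ⇒ p F ⇒ p U ⇒ p h g
Derivation 2: Fact ⇒ p F ⇒ p T ⇒ p h g

Two distinct leftmost derivations for the same string.

Ambiguous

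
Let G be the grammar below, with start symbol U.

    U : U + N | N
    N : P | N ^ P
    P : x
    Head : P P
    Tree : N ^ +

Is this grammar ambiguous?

(Head, Tree are unreachable from U, so their rules don't affect L(U).) The grammar is stratified — U handles '+' (left-recursive), N handles '^', P atoms. Each operator has a fixed associativity and precedence level, so every string has one parse.

Unambiguous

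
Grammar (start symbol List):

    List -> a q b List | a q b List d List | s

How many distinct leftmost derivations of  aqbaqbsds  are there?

2

Parse trees for aqbaqbsds:
  [List a q b [List a q b [List s] d [List s]]]
  [List a q b [List a q b [List s]] d [List s]]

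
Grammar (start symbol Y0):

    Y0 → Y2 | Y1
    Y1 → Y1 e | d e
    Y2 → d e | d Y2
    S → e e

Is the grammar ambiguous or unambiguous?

Witness: d e

Derivation 1: Y0 ⇒ Y2 ⇒ d e
Derivation 2: Y0 ⇒ Y1 ⇒ d e

Two distinct leftmost derivations for the same string.

Ambiguous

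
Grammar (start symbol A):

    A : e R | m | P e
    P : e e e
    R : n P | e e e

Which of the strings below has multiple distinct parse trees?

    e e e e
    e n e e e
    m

e e e e

e e e e: 2 trees
e n e e e: 1 tree
m: 1 tree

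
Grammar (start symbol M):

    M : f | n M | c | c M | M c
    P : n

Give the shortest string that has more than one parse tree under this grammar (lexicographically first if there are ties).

length 1: no string has ≥2 trees
length 2: c c has 2 parse trees

Two derivations of c c:
  M ⇒ c M ⇒ c c
  M ⇒ M c ⇒ c c

c c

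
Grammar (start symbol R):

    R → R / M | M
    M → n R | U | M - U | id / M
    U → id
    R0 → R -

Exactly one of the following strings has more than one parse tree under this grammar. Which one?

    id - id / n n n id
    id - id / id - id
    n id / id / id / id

id - id / n n n id: 1 tree
id - id / id - id: 1 tree
n id / id / id / id: 20 trees

n id / id / id / id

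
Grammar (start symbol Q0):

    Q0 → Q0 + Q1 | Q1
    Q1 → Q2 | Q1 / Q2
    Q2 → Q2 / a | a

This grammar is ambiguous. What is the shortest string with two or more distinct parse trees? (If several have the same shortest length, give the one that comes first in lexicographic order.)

length 1: no string has ≥2 trees
length 3: a / a has 2 parse trees

Two derivations of a / a:
  Q0 ⇒ Q1 ⇒ Q2 ⇒ Q2 / a ⇒ a / a
  Q0 ⇒ Q1 ⇒ Q1 / Q2 ⇒ Q2 / Q2 ⇒ a / Q2 ⇒ a / a

a / a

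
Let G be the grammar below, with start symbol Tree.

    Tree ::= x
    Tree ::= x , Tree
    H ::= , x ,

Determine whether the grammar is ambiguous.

Unambiguous

(H is unreachable from Tree, so its rules don't affect L(Tree).) Right-recursive list with a separator: after each atom, whether the separator follows determines the rule. One parse per string.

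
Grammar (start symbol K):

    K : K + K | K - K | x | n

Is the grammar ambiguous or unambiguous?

Ambiguous

Witness: n + n + n

Derivation 1: K ⇒ K + K ⇒ K + K + K ⇒ n + K + K ⇒ n + n + K ⇒ n + n + n
Derivation 2: K ⇒ K + K ⇒ n + K ⇒ n + K + K ⇒ n + n + K ⇒ n + n + n

Two distinct leftmost derivations for the same string.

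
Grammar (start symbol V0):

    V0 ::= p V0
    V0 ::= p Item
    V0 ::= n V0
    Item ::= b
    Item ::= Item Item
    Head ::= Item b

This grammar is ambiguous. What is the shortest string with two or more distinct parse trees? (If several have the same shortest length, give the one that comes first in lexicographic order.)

length 2: no string has ≥2 trees
length 3: no string has ≥2 trees
length 4: p b b b has 2 parse trees

Two derivations of p b b b:
  V0 ⇒ p Item ⇒ p Item Item ⇒ p b Item ⇒ p b Item Item ⇒ p b b Item ⇒ p b b b
  V0 ⇒ p Item ⇒ p Item Item ⇒ p Item Item Item ⇒ p b Item Item ⇒ p b b Item ⇒ p b b b

p b b b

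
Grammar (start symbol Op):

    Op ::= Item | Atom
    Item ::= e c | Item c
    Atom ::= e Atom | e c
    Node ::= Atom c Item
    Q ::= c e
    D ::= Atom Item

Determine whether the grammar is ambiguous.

Ambiguous

Witness: e c

Derivation 1: Op ⇒ Item ⇒ e c
Derivation 2: Op ⇒ Atom ⇒ e c

Two distinct leftmost derivations for the same string.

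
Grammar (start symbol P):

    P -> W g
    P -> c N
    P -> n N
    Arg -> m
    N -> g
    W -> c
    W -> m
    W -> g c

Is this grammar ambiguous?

Ambiguous

Witness: c g

Derivation 1: P ⇒ W g ⇒ c g
Derivation 2: P ⇒ c N ⇒ c g

Two distinct leftmost derivations for the same string.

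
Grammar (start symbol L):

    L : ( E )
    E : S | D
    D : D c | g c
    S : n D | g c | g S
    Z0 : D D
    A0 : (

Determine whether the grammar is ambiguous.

Witness: ( g c )

Derivation 1: L ⇒ ( E ) ⇒ ( S ) ⇒ ( g c )
Derivation 2: L ⇒ ( E ) ⇒ ( D ) ⇒ ( g c )

Two distinct leftmost derivations for the same string.

Ambiguous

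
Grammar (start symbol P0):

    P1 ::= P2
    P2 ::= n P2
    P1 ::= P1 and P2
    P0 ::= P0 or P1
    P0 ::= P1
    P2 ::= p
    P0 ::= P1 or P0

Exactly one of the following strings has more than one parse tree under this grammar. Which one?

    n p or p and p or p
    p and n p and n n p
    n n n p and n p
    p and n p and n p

n p or p and p or p

n p or p and p or p: 4 trees
p and n p and n n p: 1 tree
n n n p and n p: 1 tree
p and n p and n p: 1 tree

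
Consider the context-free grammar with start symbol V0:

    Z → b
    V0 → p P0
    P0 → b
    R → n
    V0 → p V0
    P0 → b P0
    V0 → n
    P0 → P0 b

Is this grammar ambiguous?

Ambiguous

Witness: p b b

Derivation 1: V0 ⇒ p P0 ⇒ p b P0 ⇒ p b b
Derivation 2: V0 ⇒ p P0 ⇒ p P0 b ⇒ p b b

Two distinct leftmost derivations for the same string.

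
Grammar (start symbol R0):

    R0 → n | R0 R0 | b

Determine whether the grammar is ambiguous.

Witness: b b b

Derivation 1: R0 ⇒ R0 R0 ⇒ R0 R0 R0 ⇒ b R0 R0 ⇒ b b R0 ⇒ b b b
Derivation 2: R0 ⇒ R0 R0 ⇒ b R0 ⇒ b R0 R0 ⇒ b b R0 ⇒ b b b

Two distinct leftmost derivations for the same string.

Ambiguous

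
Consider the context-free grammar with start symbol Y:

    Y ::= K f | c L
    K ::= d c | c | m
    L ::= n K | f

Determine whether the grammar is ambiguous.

Ambiguous

Witness: c f

Derivation 1: Y ⇒ K f ⇒ c f
Derivation 2: Y ⇒ c L ⇒ c f

Two distinct leftmost derivations for the same string.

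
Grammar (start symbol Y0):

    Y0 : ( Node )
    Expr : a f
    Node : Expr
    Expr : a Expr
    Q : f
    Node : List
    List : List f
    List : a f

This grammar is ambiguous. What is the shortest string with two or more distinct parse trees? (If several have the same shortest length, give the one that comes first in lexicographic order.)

length 4: ( a f ) has 2 parse trees

Two derivations of ( a f ):
  Y0 ⇒ ( Node ) ⇒ ( Expr ) ⇒ ( a f )
  Y0 ⇒ ( Node ) ⇒ ( List ) ⇒ ( a f )

( a f )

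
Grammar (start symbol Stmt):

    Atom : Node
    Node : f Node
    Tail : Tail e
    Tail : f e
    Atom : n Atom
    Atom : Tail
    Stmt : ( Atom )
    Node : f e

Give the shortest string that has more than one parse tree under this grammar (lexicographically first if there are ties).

( f e )

length 4: ( f e ) has 2 parse trees

Two derivations of ( f e ):
  Stmt ⇒ ( Atom ) ⇒ ( Node ) ⇒ ( f e )
  Stmt ⇒ ( Atom ) ⇒ ( Tail ) ⇒ ( f e )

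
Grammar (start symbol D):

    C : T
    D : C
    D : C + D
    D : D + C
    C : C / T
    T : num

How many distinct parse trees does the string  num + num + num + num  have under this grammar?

Parse trees for num + num + num + num:
  [D [C [T num]] + [D [C [T num]] + [D [C [T num]] + [D [C [T num]]]]]]
  [D [C [T num]] + [D [C [T num]] + [D [D [C [T num]]] + [C [T num]]]]]
  [D [C [T num]] + [D [D [C [T num]] + [D [C [T num]]]] + [C [T num]]]]
  [D [C [T num]] + [D [D [D [C [T num]]] + [C [T num]]] + [C [T num]]]]
  [D [D [C [T num]] + [D [C [T num]] + [D [C [T num]]]]] + [C [T num]]]
  [D [D [C [T num]] + [D [D [C [T num]]] + [C [T num]]]] + [C [T num]]]
  [D [D [D [C [T num]] + [D [C [T num]]]] + [C [T num]]] + [C [T num]]]
  [D [D [D [D [C [T num]]] + [C [T num]]] + [C [T num]]] + [C [T num]]]

8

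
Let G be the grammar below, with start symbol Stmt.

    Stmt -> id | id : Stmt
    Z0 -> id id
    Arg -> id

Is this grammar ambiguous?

(Z0, Arg are unreachable from Stmt, so their rules don't affect L(Stmt).) Right-recursive list with a separator: after each atom, whether the separator follows determines the rule. One parse per string.

Unambiguous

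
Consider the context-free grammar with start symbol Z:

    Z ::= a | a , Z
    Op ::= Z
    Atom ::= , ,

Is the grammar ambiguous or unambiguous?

Only Z is reachable from Z; ignoring the rest: The reachable grammar is A → atom sep A | atom. Each atom is followed by either the separator (recurse) or end-of-string (stop) — no choice point.

Unambiguous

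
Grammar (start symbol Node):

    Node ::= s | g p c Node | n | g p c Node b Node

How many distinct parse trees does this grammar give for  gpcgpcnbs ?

Parse trees for gpcgpcnbs:
  [Node g p c [Node g p c [Node n] b [Node s]]]
  [Node g p c [Node g p c [Node n]] b [Node s]]

2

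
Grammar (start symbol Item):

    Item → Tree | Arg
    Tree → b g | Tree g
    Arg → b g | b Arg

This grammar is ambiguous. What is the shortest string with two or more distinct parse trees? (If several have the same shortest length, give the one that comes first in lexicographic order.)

length 2: b g has 2 parse trees

Two derivations of b g:
  Item ⇒ Tree ⇒ b g
  Item ⇒ Arg ⇒ b g

b g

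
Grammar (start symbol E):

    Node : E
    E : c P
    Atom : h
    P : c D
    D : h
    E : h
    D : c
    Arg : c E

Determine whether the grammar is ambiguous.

Unambiguous

Only E, P, D are reachable from E; ignoring the rest: Restricted to the reachable nonterminals, every rule has the form A → t or A → t B, and no two rules for the same A share a first terminal. The grammar encodes a DFA — one run per string.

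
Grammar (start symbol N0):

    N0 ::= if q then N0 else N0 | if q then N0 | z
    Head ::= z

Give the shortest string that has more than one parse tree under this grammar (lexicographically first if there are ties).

if q then if q then z else z

length 1: no string has ≥2 trees
length 4: no string has ≥2 trees
length 6: no string has ≥2 trees
length 7: no string has ≥2 trees
length 9: if q then if q then z else z has 2 parse trees

Two derivations of if q then if q then z else z:
  N0 ⇒ if q then N0 else N0 ⇒ if q then if q then N0 else N0 ⇒ if q then if q then z else N0 ⇒ if q then if q then z else z
  N0 ⇒ if q then N0 ⇒ if q then if q then N0 else N0 ⇒ if q then if q then z else N0 ⇒ if q then if q then z else z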